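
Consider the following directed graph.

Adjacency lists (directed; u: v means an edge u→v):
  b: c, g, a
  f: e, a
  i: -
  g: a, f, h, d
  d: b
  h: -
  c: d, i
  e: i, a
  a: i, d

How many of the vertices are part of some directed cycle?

7

A vertex is on a directed cycle iff it belongs to a strongly connected component of size ≥ 2 (or has a self-loop).
The vertices on cycles are {a, b, c, d, e, f, g} — 7 in total.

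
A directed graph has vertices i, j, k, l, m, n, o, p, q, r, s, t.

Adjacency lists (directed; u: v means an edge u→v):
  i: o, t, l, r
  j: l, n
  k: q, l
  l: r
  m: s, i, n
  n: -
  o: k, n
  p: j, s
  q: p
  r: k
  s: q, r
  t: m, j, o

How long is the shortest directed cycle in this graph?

3

For each vertex v, BFS finds the shortest path from v back to v.
The shortest such closed walk is m → i → t → m, length 3.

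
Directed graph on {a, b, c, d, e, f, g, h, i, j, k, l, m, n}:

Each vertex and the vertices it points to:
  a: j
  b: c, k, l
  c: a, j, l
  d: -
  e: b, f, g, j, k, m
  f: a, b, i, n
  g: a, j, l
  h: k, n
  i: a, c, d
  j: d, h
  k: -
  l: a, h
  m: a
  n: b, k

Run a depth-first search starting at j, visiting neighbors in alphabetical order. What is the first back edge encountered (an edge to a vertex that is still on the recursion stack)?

a->j

DFS from j (visiting neighbors in alphabetical order); mark gray on enter, black on exit:
j gray
  d gray
  d black
  h gray
    k gray
    k black
    n gray
      b gray
        c gray
          a gray
            a→j: j is gray → back edge
First back edge: a → j.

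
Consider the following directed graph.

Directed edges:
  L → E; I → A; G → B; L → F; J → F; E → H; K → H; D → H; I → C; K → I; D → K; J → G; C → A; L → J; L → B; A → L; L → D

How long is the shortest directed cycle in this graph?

For each vertex v, BFS finds the shortest path from v back to v.
The shortest such closed walk is L → D → K → I → A → L, length 5.

5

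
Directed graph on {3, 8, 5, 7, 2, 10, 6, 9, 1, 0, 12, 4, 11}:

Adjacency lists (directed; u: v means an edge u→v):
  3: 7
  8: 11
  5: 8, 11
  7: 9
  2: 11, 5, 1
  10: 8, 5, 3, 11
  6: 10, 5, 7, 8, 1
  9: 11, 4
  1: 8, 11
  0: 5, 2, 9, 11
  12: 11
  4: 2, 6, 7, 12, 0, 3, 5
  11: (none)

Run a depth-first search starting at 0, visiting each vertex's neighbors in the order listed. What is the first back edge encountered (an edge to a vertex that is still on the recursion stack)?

7→9

DFS from 0 (visiting each vertex's neighbors in the order listed); mark gray on enter, black on exit:
0 gray
  5 gray
    8 gray
      11 gray
      11 black
    8 black
    5→11: 11 black — skip
  5 black
  2 gray
    2→11: 11 black — skip
    2→5: 5 black — skip
    1 gray
      1→8: 8 black — skip
      1→11: 11 black — skip
    1 black
  2 black
  9 gray
    9→11: 11 black — skip
    4 gray
      4→2: 2 black — skip
      6 gray
        10 gray
          10→8: 8 black — skip
          10→5: 5 black — skip
          3 gray
            7 gray
              7→9: 9 is gray → back edge
First back edge: 7 → 9.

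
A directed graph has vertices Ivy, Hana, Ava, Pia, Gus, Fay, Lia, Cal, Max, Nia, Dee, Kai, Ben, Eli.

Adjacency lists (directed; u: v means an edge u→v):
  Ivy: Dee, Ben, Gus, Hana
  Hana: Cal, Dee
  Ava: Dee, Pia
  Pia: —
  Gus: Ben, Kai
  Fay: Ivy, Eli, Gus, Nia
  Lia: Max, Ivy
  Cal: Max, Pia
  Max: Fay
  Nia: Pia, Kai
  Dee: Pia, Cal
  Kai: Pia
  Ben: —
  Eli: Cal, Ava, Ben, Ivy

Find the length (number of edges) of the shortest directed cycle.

4

For each vertex v, BFS finds the shortest path from v back to v.
The shortest such closed walk is Max → Fay → Eli → Cal → Max, length 4.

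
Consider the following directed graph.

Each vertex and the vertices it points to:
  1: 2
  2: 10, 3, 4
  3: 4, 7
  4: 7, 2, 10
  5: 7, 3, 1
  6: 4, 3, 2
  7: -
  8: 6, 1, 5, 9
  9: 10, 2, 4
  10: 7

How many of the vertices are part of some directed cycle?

A vertex is on a directed cycle iff it belongs to a strongly connected component of size ≥ 2 (or has a self-loop).
The vertices on cycles are {2, 3, 4} — 3 in total.

3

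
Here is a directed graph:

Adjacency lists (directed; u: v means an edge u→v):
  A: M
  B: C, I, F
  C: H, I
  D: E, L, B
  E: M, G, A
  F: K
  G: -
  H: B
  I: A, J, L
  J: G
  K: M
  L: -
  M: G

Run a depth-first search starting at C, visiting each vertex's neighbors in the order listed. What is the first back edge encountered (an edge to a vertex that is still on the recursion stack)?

B->C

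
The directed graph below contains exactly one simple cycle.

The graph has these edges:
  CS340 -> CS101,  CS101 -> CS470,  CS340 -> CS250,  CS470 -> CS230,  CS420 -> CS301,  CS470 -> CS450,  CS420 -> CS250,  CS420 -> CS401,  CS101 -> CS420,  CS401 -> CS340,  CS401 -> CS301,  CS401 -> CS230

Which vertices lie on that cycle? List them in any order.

DFS with gray/black marking from CS101:
CS101 gray
  CS470 gray
    CS230 gray
    CS230 black
    CS450 gray
    CS450 black
  CS470 black
  CS420 gray
    CS301 gray
    CS301 black
    CS401 gray
      CS401→CS230: CS230 black — skip
      CS401→CS301: CS301 black — skip
      CS340 gray
        CS250 gray
        CS250 black
        CS340→CS101: CS101 is gray → back edge
Back edge closes the cycle CS101 → CS420 → CS401 → CS340 → CS101; its vertices are {CS101, CS340, CS401, CS420}.

CS101, CS340, CS401, CS420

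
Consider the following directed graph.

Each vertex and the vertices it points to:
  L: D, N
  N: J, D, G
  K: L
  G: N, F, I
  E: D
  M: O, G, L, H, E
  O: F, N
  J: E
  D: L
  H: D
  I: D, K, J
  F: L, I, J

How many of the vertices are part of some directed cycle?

A vertex is on a directed cycle iff it belongs to a strongly connected component of size ≥ 2 (or has a self-loop).
The vertices on cycles are {D, E, F, G, I, J, K, L, N} — 9 in total.

9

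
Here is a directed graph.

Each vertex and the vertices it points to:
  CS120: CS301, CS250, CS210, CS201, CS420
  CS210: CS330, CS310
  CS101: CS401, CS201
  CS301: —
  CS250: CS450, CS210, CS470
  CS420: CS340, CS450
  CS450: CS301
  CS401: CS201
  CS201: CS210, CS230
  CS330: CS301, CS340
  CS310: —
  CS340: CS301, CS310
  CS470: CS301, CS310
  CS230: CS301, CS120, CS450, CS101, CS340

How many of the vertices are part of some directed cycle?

A vertex is on a directed cycle iff it belongs to a strongly connected component of size ≥ 2 (or has a self-loop).
The vertices on cycles are {CS101, CS120, CS201, CS230, CS401} — 5 in total.

5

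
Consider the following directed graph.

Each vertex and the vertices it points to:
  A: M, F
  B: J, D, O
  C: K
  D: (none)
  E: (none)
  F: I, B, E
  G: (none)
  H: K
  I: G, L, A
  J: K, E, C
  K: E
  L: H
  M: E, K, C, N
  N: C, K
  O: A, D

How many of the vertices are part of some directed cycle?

A vertex is on a directed cycle iff it belongs to a strongly connected component of size ≥ 2 (or has a self-loop).
The vertices on cycles are {A, B, F, I, O} — 5 in total.

5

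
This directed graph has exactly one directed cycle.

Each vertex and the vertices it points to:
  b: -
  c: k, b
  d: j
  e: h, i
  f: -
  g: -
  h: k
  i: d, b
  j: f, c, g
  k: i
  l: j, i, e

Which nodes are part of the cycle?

c, d, i, j, k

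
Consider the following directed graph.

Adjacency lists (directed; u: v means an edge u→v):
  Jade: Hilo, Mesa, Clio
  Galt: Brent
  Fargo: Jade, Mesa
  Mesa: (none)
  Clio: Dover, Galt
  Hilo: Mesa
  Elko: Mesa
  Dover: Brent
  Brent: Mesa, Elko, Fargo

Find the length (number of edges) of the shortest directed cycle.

For each vertex v, BFS finds the shortest path from v back to v.
The shortest such closed walk is Galt → Brent → Fargo → Jade → Clio → Galt, length 5.

5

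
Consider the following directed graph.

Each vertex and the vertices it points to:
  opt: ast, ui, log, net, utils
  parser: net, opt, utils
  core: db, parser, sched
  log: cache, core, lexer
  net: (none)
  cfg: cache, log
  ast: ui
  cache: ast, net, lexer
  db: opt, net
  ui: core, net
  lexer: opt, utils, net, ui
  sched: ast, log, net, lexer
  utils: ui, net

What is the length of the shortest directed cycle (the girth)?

3

For each vertex v, BFS finds the shortest path from v back to v.
The shortest such closed walk is log → lexer → opt → log, length 3.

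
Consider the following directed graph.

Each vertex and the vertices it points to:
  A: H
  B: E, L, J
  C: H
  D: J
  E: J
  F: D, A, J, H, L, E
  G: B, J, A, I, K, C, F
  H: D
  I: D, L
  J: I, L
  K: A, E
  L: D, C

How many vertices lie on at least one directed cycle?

6

A vertex is on a directed cycle iff it belongs to a strongly connected component of size ≥ 2 (or has a self-loop).
The vertices on cycles are {C, D, H, I, J, L} — 6 in total.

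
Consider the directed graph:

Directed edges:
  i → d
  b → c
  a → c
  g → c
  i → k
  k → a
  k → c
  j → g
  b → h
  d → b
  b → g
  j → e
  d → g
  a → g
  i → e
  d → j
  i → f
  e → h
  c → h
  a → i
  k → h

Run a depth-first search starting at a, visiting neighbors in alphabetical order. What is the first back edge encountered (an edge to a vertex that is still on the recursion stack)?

DFS from a (visiting neighbors in alphabetical order); mark gray on enter, black on exit:
a gray
  c gray
    h gray
    h black
  c black
  g gray
    g→c: c black — skip
  g black
  i gray
    d gray
      b gray
        b→c: c black — skip
        b→g: g black — skip
        b→h: h black — skip
      b black
      d→g: g black — skip
      j gray
        e gray
          e→h: h black — skip
        e black
        j→g: g black — skip
      j black
    d black
    i→e: e black — skip
    f gray
    f black
    k gray
      k→a: a is gray → back edge
First back edge: k → a.

k→a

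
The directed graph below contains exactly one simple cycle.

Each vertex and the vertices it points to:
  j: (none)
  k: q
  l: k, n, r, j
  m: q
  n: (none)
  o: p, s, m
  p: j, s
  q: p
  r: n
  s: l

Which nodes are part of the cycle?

k, l, p, q, s

DFS with gray/black marking from s:
s gray
  l gray
    k gray
      q gray
        p gray
          j gray
          j black
          p→s: s is gray → back edge
Back edge closes the cycle s → l → k → q → p → s; its vertices are {k, l, p, q, s}.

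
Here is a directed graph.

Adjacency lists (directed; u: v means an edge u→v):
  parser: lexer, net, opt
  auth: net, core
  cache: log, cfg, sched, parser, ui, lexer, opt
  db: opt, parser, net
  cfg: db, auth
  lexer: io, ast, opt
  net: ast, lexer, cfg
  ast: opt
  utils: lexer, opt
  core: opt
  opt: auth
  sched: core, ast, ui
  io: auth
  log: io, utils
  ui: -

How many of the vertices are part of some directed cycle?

10

A vertex is on a directed cycle iff it belongs to a strongly connected component of size ≥ 2 (or has a self-loop).
The vertices on cycles are {db, io, ast, cfg, net, opt, auth, core, lexer, parser} — 10 in total.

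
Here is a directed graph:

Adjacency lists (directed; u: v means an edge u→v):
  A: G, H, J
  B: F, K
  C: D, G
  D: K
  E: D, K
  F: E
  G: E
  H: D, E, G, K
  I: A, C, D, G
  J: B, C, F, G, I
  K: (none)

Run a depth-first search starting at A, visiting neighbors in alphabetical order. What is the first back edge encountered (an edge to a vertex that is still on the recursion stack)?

I→A

DFS from A (visiting neighbors in alphabetical order); mark gray on enter, black on exit:
A gray
  G gray
    E gray
      D gray
        K gray
        K black
      D black
      E→K: K black — skip
    E black
  G black
  H gray
    H→D: D black — skip
    H→E: E black — skip
    H→G: G black — skip
    H→K: K black — skip
  H black
  J gray
    B gray
      F gray
        F→E: E black — skip
      F black
      B→K: K black — skip
    B black
    C gray
      C→D: D black — skip
      C→G: G black — skip
    C black
    J→F: F black — skip
    J→G: G black — skip
    I gray
      I→A: A is gray → back edge
First back edge: I → A.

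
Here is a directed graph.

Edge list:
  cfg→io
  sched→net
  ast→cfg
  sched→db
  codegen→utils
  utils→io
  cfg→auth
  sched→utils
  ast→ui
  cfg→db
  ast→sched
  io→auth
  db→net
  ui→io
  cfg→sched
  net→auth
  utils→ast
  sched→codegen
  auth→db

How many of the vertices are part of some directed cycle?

A vertex is on a directed cycle iff it belongs to a strongly connected component of size ≥ 2 (or has a self-loop).
The vertices on cycles are {db, ast, cfg, net, auth, sched, utils, codegen} — 8 in total.

8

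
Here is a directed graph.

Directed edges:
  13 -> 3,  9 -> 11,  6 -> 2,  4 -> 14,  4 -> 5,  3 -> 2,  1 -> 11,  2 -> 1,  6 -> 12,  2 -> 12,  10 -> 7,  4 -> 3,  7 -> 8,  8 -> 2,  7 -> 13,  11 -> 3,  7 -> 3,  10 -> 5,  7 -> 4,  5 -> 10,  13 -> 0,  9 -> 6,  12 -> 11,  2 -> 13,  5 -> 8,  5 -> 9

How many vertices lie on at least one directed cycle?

10

A vertex is on a directed cycle iff it belongs to a strongly connected component of size ≥ 2 (or has a self-loop).
The vertices on cycles are {1, 2, 3, 4, 5, 7, 10, 11, 12, 13} — 10 in total.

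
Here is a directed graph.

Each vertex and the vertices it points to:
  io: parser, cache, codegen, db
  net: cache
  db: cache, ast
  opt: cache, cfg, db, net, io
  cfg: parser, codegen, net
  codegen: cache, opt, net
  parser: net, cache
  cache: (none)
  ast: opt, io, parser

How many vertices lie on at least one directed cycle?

6

A vertex is on a directed cycle iff it belongs to a strongly connected component of size ≥ 2 (or has a self-loop).
The vertices on cycles are {db, io, ast, cfg, opt, codegen} — 6 in total.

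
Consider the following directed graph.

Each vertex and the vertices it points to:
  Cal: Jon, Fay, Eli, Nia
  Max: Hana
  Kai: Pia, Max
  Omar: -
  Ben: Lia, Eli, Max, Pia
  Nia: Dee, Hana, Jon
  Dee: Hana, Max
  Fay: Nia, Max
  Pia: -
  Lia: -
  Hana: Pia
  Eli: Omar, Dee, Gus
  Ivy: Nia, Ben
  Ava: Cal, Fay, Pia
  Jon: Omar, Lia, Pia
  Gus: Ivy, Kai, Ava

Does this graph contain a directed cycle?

Yes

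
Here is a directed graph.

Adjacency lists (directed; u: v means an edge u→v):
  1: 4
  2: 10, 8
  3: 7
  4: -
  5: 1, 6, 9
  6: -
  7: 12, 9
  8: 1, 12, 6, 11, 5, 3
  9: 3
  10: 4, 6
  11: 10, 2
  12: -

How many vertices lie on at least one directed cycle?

6

A vertex is on a directed cycle iff it belongs to a strongly connected component of size ≥ 2 (or has a self-loop).
The vertices on cycles are {2, 3, 7, 8, 9, 11} — 6 in total.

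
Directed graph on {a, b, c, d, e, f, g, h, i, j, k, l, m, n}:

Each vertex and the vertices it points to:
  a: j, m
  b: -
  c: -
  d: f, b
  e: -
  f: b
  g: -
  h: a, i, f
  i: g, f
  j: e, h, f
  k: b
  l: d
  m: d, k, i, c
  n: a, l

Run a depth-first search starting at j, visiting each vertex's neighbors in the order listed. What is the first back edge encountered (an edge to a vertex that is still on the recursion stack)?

a→j

DFS from j (visiting each vertex's neighbors in the order listed); mark gray on enter, black on exit:
j gray
  e gray
  e black
  h gray
    a gray
      a→j: j is gray → back edge
First back edge: a → j.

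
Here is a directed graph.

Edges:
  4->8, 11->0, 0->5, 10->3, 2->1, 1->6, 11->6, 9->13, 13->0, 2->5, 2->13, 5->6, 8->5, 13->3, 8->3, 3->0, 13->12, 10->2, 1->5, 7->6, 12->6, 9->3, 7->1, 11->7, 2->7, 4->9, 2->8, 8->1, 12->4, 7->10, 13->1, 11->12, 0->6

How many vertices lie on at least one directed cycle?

7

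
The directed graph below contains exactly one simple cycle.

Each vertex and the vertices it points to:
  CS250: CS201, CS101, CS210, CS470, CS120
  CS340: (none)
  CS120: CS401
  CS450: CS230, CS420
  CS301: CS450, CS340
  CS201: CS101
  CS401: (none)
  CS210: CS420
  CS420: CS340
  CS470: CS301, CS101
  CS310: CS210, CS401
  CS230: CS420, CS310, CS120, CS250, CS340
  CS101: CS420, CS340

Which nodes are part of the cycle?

DFS with gray/black marking from CS450:
CS450 gray
  CS230 gray
    CS420 gray
      CS340 gray
      CS340 black
    CS420 black
    CS310 gray
      CS210 gray
        CS210→CS420: CS420 black — skip
      CS210 black
      CS401 gray
      CS401 black
    CS310 black
    CS120 gray
      CS120→CS401: CS401 black — skip
    CS120 black
    CS250 gray
      CS201 gray
        CS101 gray
          CS101→CS420: CS420 black — skip
          CS101→CS340: CS340 black — skip
        CS101 black
      CS201 black
      CS250→CS101: CS101 black — skip
      CS250→CS210: CS210 black — skip
      CS470 gray
        CS301 gray
          CS301→CS450: CS450 is gray → back edge
Back edge closes the cycle CS450 → CS230 → CS250 → CS470 → CS301 → CS450; its vertices are {CS230, CS250, CS301, CS450, CS470}.

CS230, CS250, CS301, CS450, CS470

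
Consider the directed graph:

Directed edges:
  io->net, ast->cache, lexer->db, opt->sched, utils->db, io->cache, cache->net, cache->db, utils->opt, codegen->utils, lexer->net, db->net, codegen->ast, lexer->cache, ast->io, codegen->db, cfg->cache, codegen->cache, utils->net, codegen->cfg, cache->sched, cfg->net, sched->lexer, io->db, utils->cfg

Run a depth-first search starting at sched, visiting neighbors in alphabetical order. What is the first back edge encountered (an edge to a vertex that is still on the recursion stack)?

cache→sched

DFS from sched (visiting neighbors in alphabetical order); mark gray on enter, black on exit:
sched gray
  lexer gray
    cache gray
      db gray
        net gray
        net black
      db black
      cache→net: net black — skip
      cache→sched: sched is gray → back edge
First back edge: cache → sched.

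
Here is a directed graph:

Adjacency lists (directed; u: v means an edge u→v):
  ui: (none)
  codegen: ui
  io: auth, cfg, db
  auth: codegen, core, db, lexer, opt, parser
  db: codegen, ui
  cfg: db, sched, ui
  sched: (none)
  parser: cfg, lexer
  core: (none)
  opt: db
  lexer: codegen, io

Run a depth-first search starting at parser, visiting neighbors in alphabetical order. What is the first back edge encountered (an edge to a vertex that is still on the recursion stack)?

auth->lexer

DFS from parser (visiting neighbors in alphabetical order); mark gray on enter, black on exit:
parser gray
  cfg gray
    db gray
      codegen gray
        ui gray
        ui black
      codegen black
      db→ui: ui black — skip
    db black
    sched gray
    sched black
    cfg→ui: ui black — skip
  cfg black
  lexer gray
    lexer→codegen: codegen black — skip
    io gray
      auth gray
        auth→codegen: codegen black — skip
        core gray
        core black
        auth→db: db black — skip
        auth→lexer: lexer is gray → back edge
First back edge: auth → lexer.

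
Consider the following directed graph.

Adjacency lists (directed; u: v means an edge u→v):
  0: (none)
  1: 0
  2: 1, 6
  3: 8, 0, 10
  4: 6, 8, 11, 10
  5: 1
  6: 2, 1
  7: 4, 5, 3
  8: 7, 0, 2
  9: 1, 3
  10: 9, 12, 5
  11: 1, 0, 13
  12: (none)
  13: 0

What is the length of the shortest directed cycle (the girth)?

2

For each vertex v, BFS finds the shortest path from v back to v.
The shortest such closed walk is 6 → 2 → 6, length 2.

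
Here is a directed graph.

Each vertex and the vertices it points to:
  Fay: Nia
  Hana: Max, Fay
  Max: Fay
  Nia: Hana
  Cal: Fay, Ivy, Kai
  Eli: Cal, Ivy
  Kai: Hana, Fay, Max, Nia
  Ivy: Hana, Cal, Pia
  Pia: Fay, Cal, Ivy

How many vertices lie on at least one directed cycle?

A vertex is on a directed cycle iff it belongs to a strongly connected component of size ≥ 2 (or has a self-loop).
The vertices on cycles are {Cal, Fay, Ivy, Max, Nia, Pia, Hana} — 7 in total.

7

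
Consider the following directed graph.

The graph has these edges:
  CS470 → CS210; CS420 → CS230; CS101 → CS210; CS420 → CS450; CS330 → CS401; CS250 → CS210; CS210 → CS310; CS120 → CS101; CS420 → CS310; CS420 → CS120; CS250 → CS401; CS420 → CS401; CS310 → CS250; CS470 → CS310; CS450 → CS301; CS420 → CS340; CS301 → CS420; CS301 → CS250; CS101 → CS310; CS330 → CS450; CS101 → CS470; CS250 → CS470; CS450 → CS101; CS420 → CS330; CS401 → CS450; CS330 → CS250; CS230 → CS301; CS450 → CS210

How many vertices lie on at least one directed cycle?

12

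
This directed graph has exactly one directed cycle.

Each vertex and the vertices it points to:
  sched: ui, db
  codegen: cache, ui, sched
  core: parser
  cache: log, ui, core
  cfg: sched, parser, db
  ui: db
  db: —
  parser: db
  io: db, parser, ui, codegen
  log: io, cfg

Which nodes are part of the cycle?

DFS with gray/black marking from log:
log gray
  io gray
    db gray
    db black
    parser gray
      parser→db: db black — skip
    parser black
    ui gray
      ui→db: db black — skip
    ui black
    codegen gray
      cache gray
        cache→log: log is gray → back edge
Back edge closes the cycle log → io → codegen → cache → log; its vertices are {io, log, cache, codegen}.

io, log, cache, codegen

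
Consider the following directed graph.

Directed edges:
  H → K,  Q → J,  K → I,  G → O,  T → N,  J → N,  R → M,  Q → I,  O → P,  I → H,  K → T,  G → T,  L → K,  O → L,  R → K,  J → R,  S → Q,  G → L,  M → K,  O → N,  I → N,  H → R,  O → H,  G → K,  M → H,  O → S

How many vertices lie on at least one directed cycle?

A vertex is on a directed cycle iff it belongs to a strongly connected component of size ≥ 2 (or has a self-loop).
The vertices on cycles are {H, I, K, M, R} — 5 in total.

5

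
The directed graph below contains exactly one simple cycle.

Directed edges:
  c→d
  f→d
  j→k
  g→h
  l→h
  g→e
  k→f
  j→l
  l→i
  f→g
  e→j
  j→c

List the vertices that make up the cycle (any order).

e, f, g, j, k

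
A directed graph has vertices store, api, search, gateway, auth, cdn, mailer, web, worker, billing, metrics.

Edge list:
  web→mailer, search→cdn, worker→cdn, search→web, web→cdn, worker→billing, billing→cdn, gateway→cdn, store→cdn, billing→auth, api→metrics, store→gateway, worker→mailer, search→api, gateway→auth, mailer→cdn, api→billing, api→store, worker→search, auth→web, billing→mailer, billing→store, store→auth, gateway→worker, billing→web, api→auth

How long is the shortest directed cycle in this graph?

4

For each vertex v, BFS finds the shortest path from v back to v.
The shortest such closed walk is store → gateway → worker → billing → store, length 4.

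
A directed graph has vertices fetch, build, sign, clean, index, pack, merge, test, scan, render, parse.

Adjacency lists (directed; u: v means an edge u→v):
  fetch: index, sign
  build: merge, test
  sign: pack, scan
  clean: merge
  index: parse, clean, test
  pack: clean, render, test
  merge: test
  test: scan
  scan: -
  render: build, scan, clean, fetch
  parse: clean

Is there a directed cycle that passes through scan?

No

scan lies on a cycle iff there is a path from scan back to itself.
Exploring from scan, it never reaches itself; equivalently, its strongly connected component is a singleton.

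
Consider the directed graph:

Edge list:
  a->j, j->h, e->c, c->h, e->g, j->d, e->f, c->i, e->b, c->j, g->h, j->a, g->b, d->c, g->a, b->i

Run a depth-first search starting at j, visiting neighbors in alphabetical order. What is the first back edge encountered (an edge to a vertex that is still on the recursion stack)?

a->j

DFS from j (visiting neighbors in alphabetical order); mark gray on enter, black on exit:
j gray
  a gray
    a→j: j is gray → back edge
First back edge: a → j.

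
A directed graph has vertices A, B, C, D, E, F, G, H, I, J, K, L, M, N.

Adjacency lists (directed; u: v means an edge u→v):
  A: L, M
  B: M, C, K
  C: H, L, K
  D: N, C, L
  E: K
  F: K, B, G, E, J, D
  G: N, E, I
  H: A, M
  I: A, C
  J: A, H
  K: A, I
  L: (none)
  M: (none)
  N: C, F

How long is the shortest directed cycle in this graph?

3

For each vertex v, BFS finds the shortest path from v back to v.
The shortest such closed walk is F → D → N → F, length 3.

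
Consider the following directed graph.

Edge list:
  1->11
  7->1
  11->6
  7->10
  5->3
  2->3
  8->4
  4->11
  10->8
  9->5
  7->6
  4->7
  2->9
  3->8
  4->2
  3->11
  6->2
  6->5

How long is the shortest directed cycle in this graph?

For each vertex v, BFS finds the shortest path from v back to v.
The shortest such closed walk is 4 → 7 → 10 → 8 → 4, length 4.

4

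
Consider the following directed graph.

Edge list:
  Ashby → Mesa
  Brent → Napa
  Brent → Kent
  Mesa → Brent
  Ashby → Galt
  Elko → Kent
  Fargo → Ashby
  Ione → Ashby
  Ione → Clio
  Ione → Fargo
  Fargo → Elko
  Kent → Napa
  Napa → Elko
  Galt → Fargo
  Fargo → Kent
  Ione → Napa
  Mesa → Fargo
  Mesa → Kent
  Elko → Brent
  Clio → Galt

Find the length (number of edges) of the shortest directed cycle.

3

For each vertex v, BFS finds the shortest path from v back to v.
The shortest such closed walk is Ashby → Galt → Fargo → Ashby, length 3.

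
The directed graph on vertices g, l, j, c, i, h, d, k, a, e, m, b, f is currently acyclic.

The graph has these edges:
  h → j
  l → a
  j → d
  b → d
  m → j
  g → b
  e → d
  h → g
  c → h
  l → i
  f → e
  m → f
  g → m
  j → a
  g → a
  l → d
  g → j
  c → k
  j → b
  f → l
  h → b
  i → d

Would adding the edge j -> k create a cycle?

No

Adding j→k creates a cycle iff k can already reach j.
Explore from k: no path reaches j. The graph stays acyclic.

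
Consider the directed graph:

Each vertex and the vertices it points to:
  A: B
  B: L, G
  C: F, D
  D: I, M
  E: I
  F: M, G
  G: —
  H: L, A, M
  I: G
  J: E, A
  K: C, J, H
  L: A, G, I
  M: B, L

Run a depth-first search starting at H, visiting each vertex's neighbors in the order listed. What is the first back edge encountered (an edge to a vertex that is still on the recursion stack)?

B→L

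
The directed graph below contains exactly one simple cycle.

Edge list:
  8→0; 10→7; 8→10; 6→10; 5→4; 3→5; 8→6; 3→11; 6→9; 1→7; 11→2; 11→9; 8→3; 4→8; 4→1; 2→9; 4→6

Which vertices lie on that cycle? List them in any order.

DFS with gray/black marking from 3:
3 gray
  11 gray
    9 gray
    9 black
    2 gray
      2→9: 9 black — skip
    2 black
  11 black
  5 gray
    4 gray
      1 gray
        7 gray
        7 black
      1 black
      8 gray
        8→3: 3 is gray → back edge
Back edge closes the cycle 3 → 5 → 4 → 8 → 3; its vertices are {3, 4, 5, 8}.

3, 4, 5, 8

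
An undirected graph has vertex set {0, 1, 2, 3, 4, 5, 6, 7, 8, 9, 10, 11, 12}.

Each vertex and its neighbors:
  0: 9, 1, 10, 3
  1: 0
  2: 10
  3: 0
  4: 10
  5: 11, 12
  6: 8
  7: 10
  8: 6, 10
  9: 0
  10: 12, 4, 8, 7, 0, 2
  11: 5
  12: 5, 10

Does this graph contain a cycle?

No

DFS, tracking each vertex's parent; an edge to a visited non-parent vertex closes a cycle.
Start from 6:
visit 6 (parent –)
  visit 8 (parent 6)
    8–6: parent, skip
    visit 10 (parent 8)
      visit 12 (parent 10)
        visit 5 (parent 12)
          visit 11 (parent 5)
            11–5: parent, skip
          5–12: parent, skip
        12–10: parent, skip
      visit 4 (parent 10)
        4–10: parent, skip
      10–8: parent, skip
      visit 7 (parent 10)
        7–10: parent, skip
      visit 0 (parent 10)
        visit 9 (parent 0)
          9–0: parent, skip
        visit 1 (parent 0)
          1–0: parent, skip
        0–10: parent, skip
        visit 3 (parent 0)
          3–0: parent, skip
      visit 2 (parent 10)
        2–10: parent, skip
No non-parent visited neighbor found — the graph is a forest.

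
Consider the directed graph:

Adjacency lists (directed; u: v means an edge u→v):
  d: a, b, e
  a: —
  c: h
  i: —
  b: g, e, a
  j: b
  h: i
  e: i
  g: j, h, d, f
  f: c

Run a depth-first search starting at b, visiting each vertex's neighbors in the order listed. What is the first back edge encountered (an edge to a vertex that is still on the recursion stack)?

DFS from b (visiting each vertex's neighbors in the order listed); mark gray on enter, black on exit:
b gray
  g gray
    j gray
      j→b: b is gray → back edge
First back edge: j → b.

j->b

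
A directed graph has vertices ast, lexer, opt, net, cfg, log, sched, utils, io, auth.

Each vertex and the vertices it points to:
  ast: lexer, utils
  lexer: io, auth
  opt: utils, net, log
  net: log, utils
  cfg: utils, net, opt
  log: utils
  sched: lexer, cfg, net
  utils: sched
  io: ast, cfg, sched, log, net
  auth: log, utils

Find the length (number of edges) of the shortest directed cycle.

For each vertex v, BFS finds the shortest path from v back to v.
The shortest such closed walk is lexer → io → sched → lexer, length 3.

3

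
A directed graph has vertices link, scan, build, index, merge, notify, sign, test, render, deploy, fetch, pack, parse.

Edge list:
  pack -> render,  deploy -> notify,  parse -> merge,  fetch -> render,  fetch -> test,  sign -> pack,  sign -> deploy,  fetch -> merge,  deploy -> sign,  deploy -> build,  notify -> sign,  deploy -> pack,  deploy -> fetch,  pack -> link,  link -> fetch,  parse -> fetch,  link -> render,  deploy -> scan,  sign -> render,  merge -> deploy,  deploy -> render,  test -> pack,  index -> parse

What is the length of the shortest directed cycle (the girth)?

2

For each vertex v, BFS finds the shortest path from v back to v.
The shortest such closed walk is deploy → sign → deploy, length 2.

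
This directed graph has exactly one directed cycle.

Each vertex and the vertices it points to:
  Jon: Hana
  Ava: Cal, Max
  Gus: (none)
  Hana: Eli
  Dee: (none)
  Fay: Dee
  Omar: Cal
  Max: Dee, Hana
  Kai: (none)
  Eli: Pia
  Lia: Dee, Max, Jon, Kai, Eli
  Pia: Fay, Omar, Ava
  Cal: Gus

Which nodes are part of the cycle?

DFS with gray/black marking from Eli:
Eli gray
  Pia gray
    Fay gray
      Dee gray
      Dee black
    Fay black
    Omar gray
      Cal gray
        Gus gray
        Gus black
      Cal black
    Omar black
    Ava gray
      Ava→Cal: Cal black — skip
      Max gray
        Max→Dee: Dee black — skip
        Hana gray
          Hana→Eli: Eli is gray → back edge
Back edge closes the cycle Eli → Pia → Ava → Max → Hana → Eli; its vertices are {Ava, Eli, Max, Pia, Hana}.

Ava, Eli, Max, Pia, Hana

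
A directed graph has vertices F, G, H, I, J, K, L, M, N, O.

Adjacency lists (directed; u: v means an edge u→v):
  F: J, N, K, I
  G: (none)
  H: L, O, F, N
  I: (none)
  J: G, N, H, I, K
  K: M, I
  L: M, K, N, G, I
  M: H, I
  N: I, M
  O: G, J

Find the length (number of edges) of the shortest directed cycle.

3

For each vertex v, BFS finds the shortest path from v back to v.
The shortest such closed walk is H → O → J → H, length 3.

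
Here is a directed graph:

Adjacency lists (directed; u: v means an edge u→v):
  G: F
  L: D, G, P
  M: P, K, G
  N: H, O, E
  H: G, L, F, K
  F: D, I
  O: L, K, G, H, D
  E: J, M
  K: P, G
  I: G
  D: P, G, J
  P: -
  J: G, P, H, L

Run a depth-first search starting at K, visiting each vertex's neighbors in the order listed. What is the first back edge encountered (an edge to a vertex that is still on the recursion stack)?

D→G

DFS from K (visiting each vertex's neighbors in the order listed); mark gray on enter, black on exit:
K gray
  P gray
  P black
  G gray
    F gray
      D gray
        D→P: P black — skip
        D→G: G is gray → back edge
First back edge: D → G.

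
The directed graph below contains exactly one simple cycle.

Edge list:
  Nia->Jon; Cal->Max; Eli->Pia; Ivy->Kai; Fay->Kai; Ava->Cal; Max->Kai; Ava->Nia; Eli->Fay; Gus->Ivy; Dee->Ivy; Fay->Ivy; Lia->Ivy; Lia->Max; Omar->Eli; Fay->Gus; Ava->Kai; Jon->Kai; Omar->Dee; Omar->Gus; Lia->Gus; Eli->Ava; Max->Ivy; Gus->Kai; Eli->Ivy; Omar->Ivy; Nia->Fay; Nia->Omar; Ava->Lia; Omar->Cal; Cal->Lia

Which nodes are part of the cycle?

Ava, Eli, Nia, Omar

DFS with gray/black marking from Nia:
Nia gray
  Fay gray
    Kai gray
    Kai black
    Gus gray
      Ivy gray
        Ivy→Kai: Kai black — skip
      Ivy black
      Gus→Kai: Kai black — skip
    Gus black
    Fay→Ivy: Ivy black — skip
  Fay black
  Jon gray
    Jon→Kai: Kai black — skip
  Jon black
  Omar gray
    Eli gray
      Ava gray
        Ava→Kai: Kai black — skip
        Cal gray
          Lia gray
            Lia→Gus: Gus black — skip
            Max gray
              Max→Kai: Kai black — skip
              Max→Ivy: Ivy black — skip
            Max black
            Lia→Ivy: Ivy black — skip
          Lia black
          Cal→Max: Max black — skip
        Cal black
        Ava→Nia: Nia is gray → back edge
Back edge closes the cycle Nia → Omar → Eli → Ava → Nia; its vertices are {Ava, Eli, Nia, Omar}.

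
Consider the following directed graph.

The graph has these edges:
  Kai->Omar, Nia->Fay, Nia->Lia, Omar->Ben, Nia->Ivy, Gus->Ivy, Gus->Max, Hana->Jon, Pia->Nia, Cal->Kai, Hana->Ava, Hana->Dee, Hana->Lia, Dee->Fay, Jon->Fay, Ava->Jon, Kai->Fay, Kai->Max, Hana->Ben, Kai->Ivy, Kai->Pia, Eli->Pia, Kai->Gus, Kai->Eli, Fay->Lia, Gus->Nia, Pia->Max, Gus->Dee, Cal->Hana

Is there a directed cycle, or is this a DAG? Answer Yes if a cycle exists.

DFS with white/gray/black marking, starting from Jon:
Jon gray
  Fay gray
    Lia gray
    Lia black
  Fay black
Jon black
Kai gray
  Gus gray
    Nia gray
      Ivy gray
      Ivy black
      Nia→Fay: Fay black — skip
      Nia→Lia: Lia black — skip
    Nia black
    Dee gray
      Dee→Fay: Fay black — skip
    Dee black
    Max gray
    Max black
    Gus→Ivy: Ivy black — skip
  Gus black
  Omar gray
    Ben gray
    Ben black
  Omar black
  Kai→Max: Max black — skip
  Pia gray
    Pia→Nia: Nia black — skip
    Pia→Max: Max black — skip
  Pia black
  Kai→Fay: Fay black — skip
  Kai→Ivy: Ivy black — skip
  Eli gray
    Eli→Pia: Pia black — skip
  Eli black
Kai black
Ava gray
  Ava→Jon: Jon black — skip
Ava black
Cal gray
  Hana gray
    Hana→Jon: Jon black — skip
    Hana→Ava: Ava black — skip
    Hana→Ben: Ben black — skip
    Hana→Lia: Lia black — skip
    Hana→Dee: Dee black — skip
  Hana black
  Cal→Kai: Kai black — skip
Cal black
Every edge goes to a white or black vertex — no back edge, so the graph is acyclic.

No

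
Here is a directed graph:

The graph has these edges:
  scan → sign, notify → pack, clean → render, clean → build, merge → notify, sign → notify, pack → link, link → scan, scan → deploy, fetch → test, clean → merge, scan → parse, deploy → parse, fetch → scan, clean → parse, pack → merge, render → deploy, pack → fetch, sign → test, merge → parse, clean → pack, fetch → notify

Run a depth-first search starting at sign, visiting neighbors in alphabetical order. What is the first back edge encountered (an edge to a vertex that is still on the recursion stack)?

fetch→notify

DFS from sign (visiting neighbors in alphabetical order); mark gray on enter, black on exit:
sign gray
  notify gray
    pack gray
      fetch gray
        fetch→notify: notify is gray → back edge
First back edge: fetch → notify.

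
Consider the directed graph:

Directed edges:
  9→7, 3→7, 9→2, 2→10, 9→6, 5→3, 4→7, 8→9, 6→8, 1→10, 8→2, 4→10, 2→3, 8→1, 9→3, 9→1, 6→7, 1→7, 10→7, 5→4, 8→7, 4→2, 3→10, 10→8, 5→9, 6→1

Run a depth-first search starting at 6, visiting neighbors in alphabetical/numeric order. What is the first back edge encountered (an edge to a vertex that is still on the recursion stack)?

8->1

DFS from 6 (visiting neighbors in alphabetical/numeric order); mark gray on enter, black on exit:
6 gray
  1 gray
    7 gray
    7 black
    10 gray
      10→7: 7 black — skip
      8 gray
        8→1: 1 is gray → back edge
First back edge: 8 → 1.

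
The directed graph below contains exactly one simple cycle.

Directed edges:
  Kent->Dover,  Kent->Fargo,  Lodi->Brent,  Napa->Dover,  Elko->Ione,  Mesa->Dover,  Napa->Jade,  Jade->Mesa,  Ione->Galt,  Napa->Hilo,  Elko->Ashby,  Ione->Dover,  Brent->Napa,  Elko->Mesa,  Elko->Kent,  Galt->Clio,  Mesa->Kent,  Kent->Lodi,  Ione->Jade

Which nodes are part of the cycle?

Jade, Kent, Lodi, Mesa, Napa, Brent

DFS with gray/black marking from Kent:
Kent gray
  Lodi gray
    Brent gray
      Napa gray
        Dover gray
        Dover black
        Jade gray
          Mesa gray
            Mesa→Kent: Kent is gray → back edge
Back edge closes the cycle Kent → Lodi → Brent → Napa → Jade → Mesa → Kent; its vertices are {Jade, Kent, Lodi, Mesa, Napa, Brent}.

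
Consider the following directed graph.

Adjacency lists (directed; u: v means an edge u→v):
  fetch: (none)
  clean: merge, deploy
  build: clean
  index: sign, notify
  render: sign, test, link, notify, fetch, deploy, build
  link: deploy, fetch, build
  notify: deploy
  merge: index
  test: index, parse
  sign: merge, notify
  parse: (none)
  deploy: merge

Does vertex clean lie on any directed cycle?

No

clean lies on a cycle iff there is a path from clean back to itself.
Exploring from clean, it never reaches itself; equivalently, its strongly connected component is a singleton.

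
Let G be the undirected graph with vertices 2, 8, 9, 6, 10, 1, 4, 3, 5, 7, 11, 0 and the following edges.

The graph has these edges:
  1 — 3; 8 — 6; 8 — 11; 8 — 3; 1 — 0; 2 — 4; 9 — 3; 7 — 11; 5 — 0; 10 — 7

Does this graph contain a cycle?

DFS, tracking each vertex's parent; an edge to a visited non-parent vertex closes a cycle.
Start from 8:
visit 8 (parent –)
  visit 3 (parent 8)
    visit 1 (parent 3)
      1–3: parent, skip
      visit 0 (parent 1)
        0–1: parent, skip
        visit 5 (parent 0)
          5–0: parent, skip
    visit 9 (parent 3)
      9–3: parent, skip
    3–8: parent, skip
  visit 11 (parent 8)
    11–8: parent, skip
    visit 7 (parent 11)
      visit 10 (parent 7)
        10–7: parent, skip
      7–11: parent, skip
  visit 6 (parent 8)
    6–8: parent, skip
visit 2 (parent –)
  visit 4 (parent 2)
    4–2: parent, skip
No non-parent visited neighbor found — the graph is a forest.

No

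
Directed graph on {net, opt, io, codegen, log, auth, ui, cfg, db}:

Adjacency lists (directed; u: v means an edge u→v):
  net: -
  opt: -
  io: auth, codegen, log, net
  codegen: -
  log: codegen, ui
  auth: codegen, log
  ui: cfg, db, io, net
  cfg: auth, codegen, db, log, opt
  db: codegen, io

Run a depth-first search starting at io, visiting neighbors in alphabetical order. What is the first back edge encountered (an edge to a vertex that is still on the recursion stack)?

cfg->auth

DFS from io (visiting neighbors in alphabetical order); mark gray on enter, black on exit:
io gray
  auth gray
    codegen gray
    codegen black
    log gray
      log→codegen: codegen black — skip
      ui gray
        cfg gray
          cfg→auth: auth is gray → back edge
First back edge: cfg → auth.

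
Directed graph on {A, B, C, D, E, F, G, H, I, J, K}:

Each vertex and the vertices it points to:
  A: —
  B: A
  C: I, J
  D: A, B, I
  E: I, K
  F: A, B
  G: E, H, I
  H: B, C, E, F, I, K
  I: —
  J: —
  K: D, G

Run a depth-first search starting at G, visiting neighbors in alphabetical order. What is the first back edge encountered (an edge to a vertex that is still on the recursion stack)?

DFS from G (visiting neighbors in alphabetical order); mark gray on enter, black on exit:
G gray
  E gray
    I gray
    I black
    K gray
      D gray
        A gray
        A black
        B gray
          B→A: A black — skip
        B black
        D→I: I black — skip
      D black
      K→G: G is gray → back edge
First back edge: K → G.

K->G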